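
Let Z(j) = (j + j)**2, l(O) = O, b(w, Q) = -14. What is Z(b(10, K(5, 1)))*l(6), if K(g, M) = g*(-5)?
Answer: 4704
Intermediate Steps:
K(g, M) = -5*g
Z(j) = 4*j**2 (Z(j) = (2*j)**2 = 4*j**2)
Z(b(10, K(5, 1)))*l(6) = (4*(-14)**2)*6 = (4*196)*6 = 784*6 = 4704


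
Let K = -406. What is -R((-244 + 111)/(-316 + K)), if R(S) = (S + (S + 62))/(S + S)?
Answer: -1185/7 ≈ -169.29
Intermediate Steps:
R(S) = (62 + 2*S)/(2*S) (R(S) = (S + (62 + S))/((2*S)) = (62 + 2*S)*(1/(2*S)) = (62 + 2*S)/(2*S))
-R((-244 + 111)/(-316 + K)) = -(31 + (-244 + 111)/(-316 - 406))/((-244 + 111)/(-316 - 406)) = -(31 - 133/(-722))/((-133/(-722))) = -(31 - 133*(-1/722))/((-133*(-1/722))) = -(31 + 7/38)/7/38 = -38*1185/(7*38) = -1*1185/7 = -1185/7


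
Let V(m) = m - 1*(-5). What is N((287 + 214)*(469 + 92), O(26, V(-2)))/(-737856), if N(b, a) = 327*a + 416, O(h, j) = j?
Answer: -1397/737856 ≈ -0.0018933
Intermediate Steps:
V(m) = 5 + m (V(m) = m + 5 = 5 + m)
N(b, a) = 416 + 327*a
N((287 + 214)*(469 + 92), O(26, V(-2)))/(-737856) = (416 + 327*(5 - 2))/(-737856) = (416 + 327*3)*(-1/737856) = (416 + 981)*(-1/737856) = 1397*(-1/737856) = -1397/737856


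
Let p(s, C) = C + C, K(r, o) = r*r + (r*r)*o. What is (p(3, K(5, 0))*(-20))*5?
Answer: -5000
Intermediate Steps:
K(r, o) = r**2 + o*r**2 (K(r, o) = r**2 + r**2*o = r**2 + o*r**2)
p(s, C) = 2*C
(p(3, K(5, 0))*(-20))*5 = ((2*(5**2*(1 + 0)))*(-20))*5 = ((2*(25*1))*(-20))*5 = ((2*25)*(-20))*5 = (50*(-20))*5 = -1000*5 = -5000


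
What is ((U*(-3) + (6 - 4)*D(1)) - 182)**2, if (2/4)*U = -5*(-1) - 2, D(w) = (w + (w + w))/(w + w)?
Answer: 38809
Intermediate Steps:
D(w) = 3/2 (D(w) = (w + 2*w)/((2*w)) = (3*w)*(1/(2*w)) = 3/2)
U = 6 (U = 2*(-5*(-1) - 2) = 2*(5 - 2) = 2*3 = 6)
((U*(-3) + (6 - 4)*D(1)) - 182)**2 = ((6*(-3) + (6 - 4)*(3/2)) - 182)**2 = ((-18 + 2*(3/2)) - 182)**2 = ((-18 + 3) - 182)**2 = (-15 - 182)**2 = (-197)**2 = 38809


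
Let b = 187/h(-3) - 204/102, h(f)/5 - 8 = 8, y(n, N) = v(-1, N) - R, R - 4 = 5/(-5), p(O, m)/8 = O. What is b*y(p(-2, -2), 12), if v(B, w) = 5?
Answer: 27/40 ≈ 0.67500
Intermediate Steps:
p(O, m) = 8*O
R = 3 (R = 4 + 5/(-5) = 4 + 5*(-1/5) = 4 - 1 = 3)
y(n, N) = 2 (y(n, N) = 5 - 1*3 = 5 - 3 = 2)
h(f) = 80 (h(f) = 40 + 5*8 = 40 + 40 = 80)
b = 27/80 (b = 187/80 - 204/102 = 187*(1/80) - 204*1/102 = 187/80 - 2 = 27/80 ≈ 0.33750)
b*y(p(-2, -2), 12) = (27/80)*2 = 27/40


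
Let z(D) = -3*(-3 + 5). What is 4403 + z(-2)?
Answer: 4397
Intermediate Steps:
z(D) = -6 (z(D) = -3*2 = -6)
4403 + z(-2) = 4403 - 6 = 4397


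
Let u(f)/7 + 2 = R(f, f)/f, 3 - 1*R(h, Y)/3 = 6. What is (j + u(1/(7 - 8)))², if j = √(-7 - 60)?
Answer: (49 + I*√67)² ≈ 2334.0 + 802.16*I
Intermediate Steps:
R(h, Y) = -9 (R(h, Y) = 9 - 3*6 = 9 - 18 = -9)
u(f) = -14 - 63/f (u(f) = -14 + 7*(-9/f) = -14 - 63/f)
j = I*√67 (j = √(-67) = I*√67 ≈ 8.1853*I)
(j + u(1/(7 - 8)))² = (I*√67 + (-14 - 63/(1/(7 - 8))))² = (I*√67 + (-14 - 63/(1/(-1))))² = (I*√67 + (-14 - 63/(-1)))² = (I*√67 + (-14 - 63*(-1)))² = (I*√67 + (-14 + 63))² = (I*√67 + 49)² = (49 + I*√67)²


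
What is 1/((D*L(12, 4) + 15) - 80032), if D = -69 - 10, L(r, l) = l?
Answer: -1/80333 ≈ -1.2448e-5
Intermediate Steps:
D = -79
1/((D*L(12, 4) + 15) - 80032) = 1/((-79*4 + 15) - 80032) = 1/((-316 + 15) - 80032) = 1/(-301 - 80032) = 1/(-80333) = -1/80333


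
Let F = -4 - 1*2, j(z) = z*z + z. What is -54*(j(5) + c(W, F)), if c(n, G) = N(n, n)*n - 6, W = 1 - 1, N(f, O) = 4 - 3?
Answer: -1296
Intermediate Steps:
j(z) = z + z**2 (j(z) = z**2 + z = z + z**2)
N(f, O) = 1
W = 0
F = -6 (F = -4 - 2 = -6)
c(n, G) = -6 + n (c(n, G) = 1*n - 6 = n - 6 = -6 + n)
-54*(j(5) + c(W, F)) = -54*(5*(1 + 5) + (-6 + 0)) = -54*(5*6 - 6) = -54*(30 - 6) = -54*24 = -1296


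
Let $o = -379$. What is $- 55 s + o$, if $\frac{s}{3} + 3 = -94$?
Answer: $15626$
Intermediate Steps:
$s = -291$ ($s = -9 + 3 \left(-94\right) = -9 - 282 = -291$)
$- 55 s + o = \left(-55\right) \left(-291\right) - 379 = 16005 - 379 = 15626$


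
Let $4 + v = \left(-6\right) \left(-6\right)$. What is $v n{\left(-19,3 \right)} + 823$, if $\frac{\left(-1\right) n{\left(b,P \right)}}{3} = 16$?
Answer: $-713$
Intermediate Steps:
$v = 32$ ($v = -4 - -36 = -4 + 36 = 32$)
$n{\left(b,P \right)} = -48$ ($n{\left(b,P \right)} = \left(-3\right) 16 = -48$)
$v n{\left(-19,3 \right)} + 823 = 32 \left(-48\right) + 823 = -1536 + 823 = -713$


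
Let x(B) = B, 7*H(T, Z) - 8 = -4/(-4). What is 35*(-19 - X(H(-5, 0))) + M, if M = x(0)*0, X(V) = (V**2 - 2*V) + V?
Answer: -4745/7 ≈ -677.86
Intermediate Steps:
H(T, Z) = 9/7 (H(T, Z) = 8/7 + (-4/(-4))/7 = 8/7 + (-4*(-1/4))/7 = 8/7 + (1/7)*1 = 8/7 + 1/7 = 9/7)
X(V) = V**2 - V
M = 0 (M = 0*0 = 0)
35*(-19 - X(H(-5, 0))) + M = 35*(-19 - 9*(-1 + 9/7)/7) + 0 = 35*(-19 - 9*2/(7*7)) + 0 = 35*(-19 - 1*18/49) + 0 = 35*(-19 - 18/49) + 0 = 35*(-949/49) + 0 = -4745/7 + 0 = -4745/7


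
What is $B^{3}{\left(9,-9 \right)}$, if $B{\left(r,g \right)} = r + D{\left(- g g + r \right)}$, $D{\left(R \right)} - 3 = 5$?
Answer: $4913$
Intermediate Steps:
$D{\left(R \right)} = 8$ ($D{\left(R \right)} = 3 + 5 = 8$)
$B{\left(r,g \right)} = 8 + r$ ($B{\left(r,g \right)} = r + 8 = 8 + r$)
$B^{3}{\left(9,-9 \right)} = \left(8 + 9\right)^{3} = 17^{3} = 4913$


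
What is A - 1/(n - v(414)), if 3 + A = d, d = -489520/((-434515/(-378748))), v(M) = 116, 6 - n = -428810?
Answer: -15896712541145603/37255316100 ≈ -4.2670e+5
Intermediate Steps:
n = 428816 (n = 6 - 1*(-428810) = 6 + 428810 = 428816)
d = -37080944192/86903 (d = -489520/((-434515*(-1/378748))) = -489520/434515/378748 = -489520*378748/434515 = -37080944192/86903 ≈ -4.2669e+5)
A = -37081204901/86903 (A = -3 - 37080944192/86903 = -37081204901/86903 ≈ -4.2670e+5)
A - 1/(n - v(414)) = -37081204901/86903 - 1/(428816 - 1*116) = -37081204901/86903 - 1/(428816 - 116) = -37081204901/86903 - 1/428700 = -15896712541145603/37255316100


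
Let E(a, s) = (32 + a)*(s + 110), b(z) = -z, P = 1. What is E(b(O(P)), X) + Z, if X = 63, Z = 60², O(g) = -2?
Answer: 9482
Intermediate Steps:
Z = 3600
E(a, s) = (32 + a)*(110 + s)
E(b(O(P)), X) + Z = (3520 + 32*63 + 110*(-1*(-2)) - 1*(-2)*63) + 3600 = (3520 + 2016 + 110*2 + 2*63) + 3600 = (3520 + 2016 + 220 + 126) + 3600 = 5882 + 3600 = 9482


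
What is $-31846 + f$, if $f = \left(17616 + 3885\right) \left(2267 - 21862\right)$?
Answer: $-421343941$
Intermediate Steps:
$f = -421312095$ ($f = 21501 \left(-19595\right) = -421312095$)
$-31846 + f = -31846 - 421312095 = -421343941$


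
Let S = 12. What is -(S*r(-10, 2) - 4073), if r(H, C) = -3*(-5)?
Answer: 3893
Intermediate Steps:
r(H, C) = 15
-(S*r(-10, 2) - 4073) = -(12*15 - 4073) = -(180 - 4073) = -1*(-3893) = 3893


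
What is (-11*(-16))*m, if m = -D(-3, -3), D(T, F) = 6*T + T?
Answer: 3696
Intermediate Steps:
D(T, F) = 7*T
m = 21 (m = -7*(-3) = -1*(-21) = 21)
(-11*(-16))*m = -11*(-16)*21 = 176*21 = 3696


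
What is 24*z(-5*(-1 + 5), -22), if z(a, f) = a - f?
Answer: 48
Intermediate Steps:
24*z(-5*(-1 + 5), -22) = 24*(-5*(-1 + 5) - 1*(-22)) = 24*(-5*4 + 22) = 24*(-20 + 22) = 24*2 = 48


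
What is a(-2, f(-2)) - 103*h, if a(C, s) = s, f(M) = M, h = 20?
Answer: -2062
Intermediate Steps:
a(-2, f(-2)) - 103*h = -2 - 103*20 = -2 - 2060 = -2062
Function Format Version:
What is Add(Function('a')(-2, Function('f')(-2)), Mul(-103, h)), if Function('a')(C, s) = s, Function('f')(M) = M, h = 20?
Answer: -2062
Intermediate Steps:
Add(Function('a')(-2, Function('f')(-2)), Mul(-103, h)) = Add(-2, Mul(-103, 20)) = Add(-2, -2060) = -2062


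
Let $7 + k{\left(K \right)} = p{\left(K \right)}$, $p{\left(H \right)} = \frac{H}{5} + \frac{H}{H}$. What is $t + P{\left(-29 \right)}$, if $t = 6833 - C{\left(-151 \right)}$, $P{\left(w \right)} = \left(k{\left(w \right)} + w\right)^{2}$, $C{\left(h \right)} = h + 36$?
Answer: $\frac{215316}{25} \approx 8612.6$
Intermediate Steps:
$p{\left(H \right)} = 1 + \frac{H}{5}$ ($p{\left(H \right)} = H \frac{1}{5} + 1 = \frac{H}{5} + 1 = 1 + \frac{H}{5}$)
$k{\left(K \right)} = -6 + \frac{K}{5}$ ($k{\left(K \right)} = -7 + \left(1 + \frac{K}{5}\right) = -6 + \frac{K}{5}$)
$C{\left(h \right)} = 36 + h$
$P{\left(w \right)} = \left(-6 + \frac{6 w}{5}\right)^{2}$ ($P{\left(w \right)} = \left(\left(-6 + \frac{w}{5}\right) + w\right)^{2} = \left(-6 + \frac{6 w}{5}\right)^{2}$)
$t = 6948$ ($t = 6833 - \left(36 - 151\right) = 6833 - -115 = 6833 + 115 = 6948$)
$t + P{\left(-29 \right)} = 6948 + \frac{36 \left(-5 - 29\right)^{2}}{25} = 6948 + \frac{36 \left(-34\right)^{2}}{25} = 6948 + \frac{36}{25} \cdot 1156 = 6948 + \frac{41616}{25} = \frac{215316}{25}$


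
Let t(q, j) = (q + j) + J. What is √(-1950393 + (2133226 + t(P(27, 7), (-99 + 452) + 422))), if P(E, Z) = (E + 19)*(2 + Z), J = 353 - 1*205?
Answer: √184170 ≈ 429.15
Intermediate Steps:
J = 148 (J = 353 - 205 = 148)
P(E, Z) = (2 + Z)*(19 + E) (P(E, Z) = (19 + E)*(2 + Z) = (2 + Z)*(19 + E))
t(q, j) = 148 + j + q (t(q, j) = (q + j) + 148 = (j + q) + 148 = 148 + j + q)
√(-1950393 + (2133226 + t(P(27, 7), (-99 + 452) + 422))) = √(-1950393 + (2133226 + (148 + ((-99 + 452) + 422) + (38 + 2*27 + 19*7 + 27*7)))) = √(-1950393 + (2133226 + (148 + (353 + 422) + (38 + 54 + 133 + 189)))) = √(-1950393 + (2133226 + (148 + 775 + 414))) = √(-1950393 + (2133226 + 1337)) = √(-1950393 + 2134563) = √184170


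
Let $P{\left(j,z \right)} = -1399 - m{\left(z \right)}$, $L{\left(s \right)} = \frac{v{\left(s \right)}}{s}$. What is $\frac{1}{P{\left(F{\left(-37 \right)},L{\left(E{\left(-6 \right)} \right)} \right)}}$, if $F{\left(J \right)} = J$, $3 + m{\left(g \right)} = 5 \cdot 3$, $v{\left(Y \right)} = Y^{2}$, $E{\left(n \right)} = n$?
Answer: $- \frac{1}{1411} \approx -0.00070872$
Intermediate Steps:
$m{\left(g \right)} = 12$ ($m{\left(g \right)} = -3 + 5 \cdot 3 = -3 + 15 = 12$)
$L{\left(s \right)} = s$ ($L{\left(s \right)} = \frac{s^{2}}{s} = s$)
$P{\left(j,z \right)} = -1411$ ($P{\left(j,z \right)} = -1399 - 12 = -1411$)
$\frac{1}{P{\left(F{\left(-37 \right)},L{\left(E{\left(-6 \right)} \right)} \right)}} = \frac{1}{-1411} = - \frac{1}{1411}$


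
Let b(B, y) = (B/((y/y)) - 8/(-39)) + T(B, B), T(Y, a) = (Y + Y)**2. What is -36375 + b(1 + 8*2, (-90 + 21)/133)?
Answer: -1372870/39 ≈ -35202.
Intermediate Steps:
T(Y, a) = 4*Y**2 (T(Y, a) = (2*Y)**2 = 4*Y**2)
b(B, y) = 8/39 + B + 4*B**2 (b(B, y) = (B/((y/y)) - 8/(-39)) + 4*B**2 = (B/1 - 8*(-1/39)) + 4*B**2 = (B*1 + 8/39) + 4*B**2 = (B + 8/39) + 4*B**2 = (8/39 + B) + 4*B**2 = 8/39 + B + 4*B**2)
-36375 + b(1 + 8*2, (-90 + 21)/133) = -36375 + (8/39 + (1 + 8*2) + 4*(1 + 8*2)**2) = -36375 + (8/39 + (1 + 16) + 4*(1 + 16)**2) = -36375 + (8/39 + 17 + 4*17**2) = -36375 + (8/39 + 17 + 4*289) = -36375 + (8/39 + 17 + 1156) = -36375 + 45755/39 = -1372870/39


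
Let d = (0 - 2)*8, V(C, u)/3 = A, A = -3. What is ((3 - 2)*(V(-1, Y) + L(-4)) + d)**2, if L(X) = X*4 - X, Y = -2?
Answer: 1369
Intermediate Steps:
V(C, u) = -9 (V(C, u) = 3*(-3) = -9)
L(X) = 3*X (L(X) = 4*X - X = 3*X)
d = -16 (d = -2*8 = -16)
((3 - 2)*(V(-1, Y) + L(-4)) + d)**2 = ((3 - 2)*(-9 + 3*(-4)) - 16)**2 = (1*(-9 - 12) - 16)**2 = (1*(-21) - 16)**2 = (-21 - 16)**2 = (-37)**2 = 1369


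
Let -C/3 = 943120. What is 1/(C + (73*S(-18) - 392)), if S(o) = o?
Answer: -1/2831066 ≈ -3.5322e-7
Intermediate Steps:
C = -2829360 (C = -3*943120 = -2829360)
1/(C + (73*S(-18) - 392)) = 1/(-2829360 + (73*(-18) - 392)) = 1/(-2829360 + (-1314 - 392)) = 1/(-2829360 - 1706) = 1/(-2831066) = -1/2831066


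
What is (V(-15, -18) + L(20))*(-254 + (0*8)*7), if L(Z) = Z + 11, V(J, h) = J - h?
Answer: -8636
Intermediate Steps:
L(Z) = 11 + Z
(V(-15, -18) + L(20))*(-254 + (0*8)*7) = ((-15 - 1*(-18)) + (11 + 20))*(-254 + (0*8)*7) = ((-15 + 18) + 31)*(-254 + 0*7) = (3 + 31)*(-254 + 0) = 34*(-254) = -8636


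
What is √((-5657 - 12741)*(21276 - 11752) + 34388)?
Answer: 2*I*√43797041 ≈ 13236.0*I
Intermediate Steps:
√((-5657 - 12741)*(21276 - 11752) + 34388) = √(-18398*9524 + 34388) = √(-175222552 + 34388) = √(-175188164) = 2*I*√43797041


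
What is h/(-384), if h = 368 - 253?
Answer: -115/384 ≈ -0.29948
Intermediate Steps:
h = 115
h/(-384) = 115/(-384) = 115*(-1/384) = -115/384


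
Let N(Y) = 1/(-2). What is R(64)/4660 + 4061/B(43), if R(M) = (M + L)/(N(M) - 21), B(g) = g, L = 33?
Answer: 9462033/100190 ≈ 94.441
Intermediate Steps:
N(Y) = -1/2
R(M) = -66/43 - 2*M/43 (R(M) = (M + 33)/(-1/2 - 21) = (33 + M)/(-43/2) = (33 + M)*(-2/43) = -66/43 - 2*M/43)
R(64)/4660 + 4061/B(43) = (-66/43 - 2/43*64)/4660 + 4061/43 = (-66/43 - 128/43)*(1/4660) + 4061*(1/43) = -194/43*1/4660 + 4061/43 = -97/100190 + 4061/43 = 9462033/100190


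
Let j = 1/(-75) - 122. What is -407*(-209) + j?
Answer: 6370574/75 ≈ 84941.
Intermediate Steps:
j = -9151/75 (j = -1/75 - 122 = -9151/75 ≈ -122.01)
-407*(-209) + j = -407*(-209) - 9151/75 = 85063 - 9151/75 = 6370574/75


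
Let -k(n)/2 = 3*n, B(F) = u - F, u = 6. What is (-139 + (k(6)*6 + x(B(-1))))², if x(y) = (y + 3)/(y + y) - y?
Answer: 6395841/49 ≈ 1.3053e+5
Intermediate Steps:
B(F) = 6 - F
k(n) = -6*n
x(y) = -y + (3 + y)/(2*y) (x(y) = (3 + y)/((2*y)) - y = (3 + y)*(1/(2*y)) - y = (3 + y)/(2*y) - y = -y + (3 + y)/(2*y))
(-139 + (k(6)*6 + x(B(-1))))² = (-139 + (-6*6*6 + (½ - (6 - 1*(-1)) + 3/(2*(6 - 1*(-1))))))² = (-139 + (-36*6 + (½ - (6 + 1) + 3/(2*(6 + 1)))))² = (-139 + (-216 + (½ - 1*7 + (3/2)/7)))² = (-139 + (-216 + (½ - 7 + (3/2)*(⅐))))² = (-139 + (-216 + (½ - 7 + 3/14)))² = (-139 + (-216 - 44/7))² = (-139 - 1556/7)² = (-2529/7)² = 6395841/49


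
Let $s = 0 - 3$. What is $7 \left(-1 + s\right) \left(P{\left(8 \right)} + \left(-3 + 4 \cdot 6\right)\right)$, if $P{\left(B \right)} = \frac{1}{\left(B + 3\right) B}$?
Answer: $- \frac{12943}{22} \approx -588.32$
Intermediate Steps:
$s = -3$
$P{\left(B \right)} = \frac{1}{B \left(3 + B\right)}$ ($P{\left(B \right)} = \frac{1}{\left(3 + B\right) B} = \frac{1}{B \left(3 + B\right)}$)
$7 \left(-1 + s\right) \left(P{\left(8 \right)} + \left(-3 + 4 \cdot 6\right)\right) = 7 \left(-1 - 3\right) \left(\frac{1}{8 \left(3 + 8\right)} + \left(-3 + 4 \cdot 6\right)\right) = 7 \left(-4\right) \left(\frac{1}{8 \cdot 11} + \left(-3 + 24\right)\right) = - 28 \left(\frac{1}{8} \cdot \frac{1}{11} + 21\right) = - 28 \left(\frac{1}{88} + 21\right) = \left(-28\right) \frac{1849}{88} = - \frac{12943}{22}$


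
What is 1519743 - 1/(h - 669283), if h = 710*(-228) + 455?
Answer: 1262462668045/830708 ≈ 1.5197e+6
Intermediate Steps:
h = -161425 (h = -161880 + 455 = -161425)
1519743 - 1/(h - 669283) = 1519743 - 1/(-161425 - 669283) = 1519743 - 1/(-830708) = 1519743 - 1*(-1/830708) = 1519743 + 1/830708 = 1262462668045/830708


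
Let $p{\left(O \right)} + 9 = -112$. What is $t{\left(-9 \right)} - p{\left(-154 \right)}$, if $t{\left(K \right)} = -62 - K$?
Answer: $68$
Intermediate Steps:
$p{\left(O \right)} = -121$ ($p{\left(O \right)} = -9 - 112 = -121$)
$t{\left(-9 \right)} - p{\left(-154 \right)} = \left(-62 - -9\right) - -121 = \left(-62 + 9\right) + 121 = -53 + 121 = 68$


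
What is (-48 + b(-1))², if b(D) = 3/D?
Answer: 2601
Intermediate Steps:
(-48 + b(-1))² = (-48 + 3/(-1))² = (-48 + 3*(-1))² = (-48 - 3)² = (-51)² = 2601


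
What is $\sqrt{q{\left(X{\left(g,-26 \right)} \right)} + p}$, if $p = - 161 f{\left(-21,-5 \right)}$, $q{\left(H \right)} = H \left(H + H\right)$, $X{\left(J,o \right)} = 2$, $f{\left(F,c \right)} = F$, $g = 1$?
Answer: $\sqrt{3389} \approx 58.215$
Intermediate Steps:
$q{\left(H \right)} = 2 H^{2}$ ($q{\left(H \right)} = H 2 H = 2 H^{2}$)
$p = 3381$ ($p = \left(-161\right) \left(-21\right) = 3381$)
$\sqrt{q{\left(X{\left(g,-26 \right)} \right)} + p} = \sqrt{2 \cdot 2^{2} + 3381} = \sqrt{2 \cdot 4 + 3381} = \sqrt{8 + 3381} = \sqrt{3389}$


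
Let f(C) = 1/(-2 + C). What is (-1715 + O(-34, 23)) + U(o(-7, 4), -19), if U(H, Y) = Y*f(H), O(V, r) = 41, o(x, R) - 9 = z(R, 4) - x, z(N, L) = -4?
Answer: -16759/10 ≈ -1675.9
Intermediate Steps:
o(x, R) = 5 - x (o(x, R) = 9 + (-4 - x) = 5 - x)
U(H, Y) = Y/(-2 + H)
(-1715 + O(-34, 23)) + U(o(-7, 4), -19) = (-1715 + 41) - 19/(-2 + (5 - 1*(-7))) = -1674 - 19/(-2 + (5 + 7)) = -1674 - 19/(-2 + 12) = -1674 - 19/10 = -16759/10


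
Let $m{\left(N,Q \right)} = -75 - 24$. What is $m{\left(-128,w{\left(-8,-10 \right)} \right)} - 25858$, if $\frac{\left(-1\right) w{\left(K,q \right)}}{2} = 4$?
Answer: $-25957$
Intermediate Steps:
$w{\left(K,q \right)} = -8$ ($w{\left(K,q \right)} = \left(-2\right) 4 = -8$)
$m{\left(N,Q \right)} = -99$ ($m{\left(N,Q \right)} = -75 - 24 = -99$)
$m{\left(-128,w{\left(-8,-10 \right)} \right)} - 25858 = -99 - 25858 = -25957$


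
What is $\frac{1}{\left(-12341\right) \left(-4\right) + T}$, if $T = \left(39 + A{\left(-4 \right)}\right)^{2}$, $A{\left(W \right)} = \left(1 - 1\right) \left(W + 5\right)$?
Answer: $\frac{1}{50885} \approx 1.9652 \cdot 10^{-5}$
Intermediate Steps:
$A{\left(W \right)} = 0$ ($A{\left(W \right)} = 0 \left(5 + W\right) = 0$)
$T = 1521$ ($T = \left(39 + 0\right)^{2} = 39^{2} = 1521$)
$\frac{1}{\left(-12341\right) \left(-4\right) + T} = \frac{1}{\left(-12341\right) \left(-4\right) + 1521} = \frac{1}{49364 + 1521} = \frac{1}{50885}$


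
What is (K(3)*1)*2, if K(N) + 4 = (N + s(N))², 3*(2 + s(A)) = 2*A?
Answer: 10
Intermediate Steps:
s(A) = -2 + 2*A/3 (s(A) = -2 + (2*A)/3 = -2 + 2*A/3)
K(N) = -4 + (-2 + 5*N/3)² (K(N) = -4 + (N + (-2 + 2*N/3))² = -4 + (-2 + 5*N/3)²)
(K(3)*1)*2 = ((-4 + (-6 + 5*3)²/9)*1)*2 = ((-4 + (-6 + 15)²/9)*1)*2 = ((-4 + (⅑)*9²)*1)*2 = ((-4 + (⅑)*81)*1)*2 = ((-4 + 9)*1)*2 = (5*1)*2 = 5*2 = 10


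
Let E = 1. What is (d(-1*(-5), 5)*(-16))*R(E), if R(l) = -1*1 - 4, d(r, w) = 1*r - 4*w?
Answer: -1200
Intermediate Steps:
d(r, w) = r - 4*w
R(l) = -5 (R(l) = -1 - 4 = -5)
(d(-1*(-5), 5)*(-16))*R(E) = ((-1*(-5) - 4*5)*(-16))*(-5) = ((5 - 20)*(-16))*(-5) = -15*(-16)*(-5) = 240*(-5) = -1200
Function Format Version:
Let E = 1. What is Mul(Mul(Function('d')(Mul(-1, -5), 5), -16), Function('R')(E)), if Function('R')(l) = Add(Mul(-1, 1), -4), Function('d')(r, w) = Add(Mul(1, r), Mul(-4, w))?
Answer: -1200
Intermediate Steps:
Function('d')(r, w) = Add(r, Mul(-4, w))
Function('R')(l) = -5 (Function('R')(l) = Add(-1, -4) = -5)
Mul(Mul(Function('d')(Mul(-1, -5), 5), -16), Function('R')(E)) = Mul(Mul(Add(Mul(-1, -5), Mul(-4, 5)), -16), -5) = Mul(Mul(Add(5, -20), -16), -5) = Mul(Mul(-15, -16), -5) = Mul(240, -5) = -1200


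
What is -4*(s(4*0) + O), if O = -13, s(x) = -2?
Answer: 60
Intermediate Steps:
-4*(s(4*0) + O) = -4*(-2 - 13) = -4*(-15) = 60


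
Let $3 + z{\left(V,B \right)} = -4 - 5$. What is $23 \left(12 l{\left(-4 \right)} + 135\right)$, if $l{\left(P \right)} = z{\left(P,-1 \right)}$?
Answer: $-207$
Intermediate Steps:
$z{\left(V,B \right)} = -12$ ($z{\left(V,B \right)} = -3 - 9 = -12$)
$l{\left(P \right)} = -12$
$23 \left(12 l{\left(-4 \right)} + 135\right) = 23 \left(12 \left(-12\right) + 135\right) = 23 \left(-144 + 135\right) = 23 \left(-9\right) = -207$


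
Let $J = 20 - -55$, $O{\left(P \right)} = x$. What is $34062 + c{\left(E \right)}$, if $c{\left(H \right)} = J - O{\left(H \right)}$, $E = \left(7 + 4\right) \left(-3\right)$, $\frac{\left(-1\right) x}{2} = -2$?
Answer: $34133$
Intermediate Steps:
$x = 4$ ($x = \left(-2\right) \left(-2\right) = 4$)
$O{\left(P \right)} = 4$
$J = 75$ ($J = 20 + 55 = 75$)
$E = -33$ ($E = 11 \left(-3\right) = -33$)
$c{\left(H \right)} = 71$ ($c{\left(H \right)} = 75 - 4 = 71$)
$34062 + c{\left(E \right)} = 34062 + 71 = 34133$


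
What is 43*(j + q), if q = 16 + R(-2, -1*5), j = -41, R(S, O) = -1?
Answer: -1118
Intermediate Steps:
q = 15 (q = 16 - 1 = 15)
43*(j + q) = 43*(-41 + 15) = 43*(-26) = -1118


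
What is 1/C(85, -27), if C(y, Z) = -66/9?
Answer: -3/22 ≈ -0.13636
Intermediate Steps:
C(y, Z) = -22/3 (C(y, Z) = -66*⅑ = -22/3)
1/C(85, -27) = 1/(-22/3) = -3/22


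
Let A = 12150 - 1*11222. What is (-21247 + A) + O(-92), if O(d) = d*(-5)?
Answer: -19859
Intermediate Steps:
O(d) = -5*d
A = 928 (A = 12150 - 11222 = 928)
(-21247 + A) + O(-92) = (-21247 + 928) - 5*(-92) = -20319 + 460 = -19859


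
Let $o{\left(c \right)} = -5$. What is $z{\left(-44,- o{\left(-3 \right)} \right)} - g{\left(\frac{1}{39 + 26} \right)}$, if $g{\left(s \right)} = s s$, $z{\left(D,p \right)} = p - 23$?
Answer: $- \frac{76051}{4225} \approx -18.0$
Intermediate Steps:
$z{\left(D,p \right)} = -23 + p$
$g{\left(s \right)} = s^{2}$
$z{\left(-44,- o{\left(-3 \right)} \right)} - g{\left(\frac{1}{39 + 26} \right)} = \left(-23 - -5\right) - \left(\frac{1}{39 + 26}\right)^{2} = \left(-23 + 5\right) - \left(\frac{1}{65}\right)^{2} = -18 - \left(\frac{1}{65}\right)^{2} = -18 - \frac{1}{4225} = - \frac{76051}{4225}$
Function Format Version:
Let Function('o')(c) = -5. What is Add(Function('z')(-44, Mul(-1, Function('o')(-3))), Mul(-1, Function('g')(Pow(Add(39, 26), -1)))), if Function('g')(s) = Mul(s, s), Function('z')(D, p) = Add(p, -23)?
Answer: Rational(-76051, 4225) ≈ -18.000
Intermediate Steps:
Function('z')(D, p) = Add(-23, p)
Function('g')(s) = Pow(s, 2)
Add(Function('z')(-44, Mul(-1, Function('o')(-3))), Mul(-1, Function('g')(Pow(Add(39, 26), -1)))) = Add(Add(-23, Mul(-1, -5)), Mul(-1, Pow(Pow(Add(39, 26), -1), 2))) = Add(Add(-23, 5), Mul(-1, Pow(Pow(65, -1), 2))) = Add(-18, Mul(-1, Pow(Rational(1, 65), 2))) = Add(-18, Mul(-1, Rational(1, 4225))) = Add(-18, Rational(-1, 4225)) = Rational(-76051, 4225)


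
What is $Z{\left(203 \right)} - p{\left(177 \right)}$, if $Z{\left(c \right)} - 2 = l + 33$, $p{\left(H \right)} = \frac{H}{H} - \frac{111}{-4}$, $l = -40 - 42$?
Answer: $- \frac{303}{4} \approx -75.75$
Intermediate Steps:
$l = -82$ ($l = -40 - 42 = -82$)
$p{\left(H \right)} = \frac{115}{4}$ ($p{\left(H \right)} = 1 - - \frac{111}{4} = 1 + \frac{111}{4} = \frac{115}{4}$)
$Z{\left(c \right)} = -47$ ($Z{\left(c \right)} = 2 + \left(-82 + 33\right) = 2 - 49 = -47$)
$Z{\left(203 \right)} - p{\left(177 \right)} = -47 - \frac{115}{4} = - \frac{303}{4}$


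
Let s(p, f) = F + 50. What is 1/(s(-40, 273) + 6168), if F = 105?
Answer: 1/6323 ≈ 0.00015815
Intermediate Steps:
s(p, f) = 155 (s(p, f) = 105 + 50 = 155)
1/(s(-40, 273) + 6168) = 1/(155 + 6168) = 1/6323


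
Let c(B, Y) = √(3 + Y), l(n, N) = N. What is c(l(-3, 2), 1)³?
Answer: 8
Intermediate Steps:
c(l(-3, 2), 1)³ = (√(3 + 1))³ = (√4)³ = 2³ = 8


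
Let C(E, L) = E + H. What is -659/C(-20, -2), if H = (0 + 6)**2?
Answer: -659/16 ≈ -41.188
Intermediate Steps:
H = 36 (H = 6**2 = 36)
C(E, L) = 36 + E (C(E, L) = E + 36 = 36 + E)
-659/C(-20, -2) = -659/(36 - 20) = -659/16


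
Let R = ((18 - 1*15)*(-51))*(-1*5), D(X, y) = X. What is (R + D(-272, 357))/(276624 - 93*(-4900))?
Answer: 493/732324 ≈ 0.00067320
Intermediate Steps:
R = 765 (R = ((18 - 15)*(-51))*(-5) = (3*(-51))*(-5) = -153*(-5) = 765)
(R + D(-272, 357))/(276624 - 93*(-4900)) = (765 - 272)/(276624 - 93*(-4900)) = 493/(276624 + 455700) = 493/732324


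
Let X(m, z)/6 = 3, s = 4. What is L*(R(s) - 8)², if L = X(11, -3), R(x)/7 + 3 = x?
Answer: 18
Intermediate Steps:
R(x) = -21 + 7*x
X(m, z) = 18 (X(m, z) = 6*3 = 18)
L = 18
L*(R(s) - 8)² = 18*((-21 + 7*4) - 8)² = 18*((-21 + 28) - 8)² = 18*(7 - 8)² = 18*(-1)² = 18*1 = 18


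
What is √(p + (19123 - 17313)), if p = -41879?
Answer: I*√40069 ≈ 200.17*I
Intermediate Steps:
√(p + (19123 - 17313)) = √(-41879 + (19123 - 17313)) = √(-41879 + 1810) = √(-40069) = I*√40069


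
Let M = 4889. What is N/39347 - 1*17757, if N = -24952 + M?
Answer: -698704742/39347 ≈ -17758.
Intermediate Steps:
N = -20063 (N = -24952 + 4889 = -20063)
N/39347 - 1*17757 = -20063/39347 - 1*17757 = -20063*1/39347 - 17757 = -20063/39347 - 17757 = -698704742/39347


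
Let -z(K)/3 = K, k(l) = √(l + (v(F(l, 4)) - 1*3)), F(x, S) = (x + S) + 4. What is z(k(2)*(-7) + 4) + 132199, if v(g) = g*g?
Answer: 132187 + 63*√11 ≈ 1.3240e+5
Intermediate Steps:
F(x, S) = 4 + S + x (F(x, S) = (S + x) + 4 = 4 + S + x)
v(g) = g²
k(l) = √(-3 + l + (8 + l)²) (k(l) = √(l + ((4 + 4 + l)² - 1*3)) = √(l + ((8 + l)² - 3)) = √(l + (-3 + (8 + l)²)) = √(-3 + l + (8 + l)²))
z(K) = -3*K
z(k(2)*(-7) + 4) + 132199 = -3*(√(-3 + 2 + (8 + 2)²)*(-7) + 4) + 132199 = -3*(√(-3 + 2 + 10²)*(-7) + 4) + 132199 = -3*(√(-3 + 2 + 100)*(-7) + 4) + 132199 = -3*(√99*(-7) + 4) + 132199 = -3*((3*√11)*(-7) + 4) + 132199 = -3*(-21*√11 + 4) + 132199 = -3*(4 - 21*√11) + 132199 = (-12 + 63*√11) + 132199 = 132187 + 63*√11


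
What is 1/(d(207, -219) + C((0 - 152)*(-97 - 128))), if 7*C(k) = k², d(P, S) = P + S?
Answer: 7/1169639916 ≈ 5.9847e-9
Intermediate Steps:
C(k) = k²/7
1/(d(207, -219) + C((0 - 152)*(-97 - 128))) = 1/((207 - 219) + ((0 - 152)*(-97 - 128))²/7) = 1/(-12 + (-152*(-225))²/7) = 1/(-12 + (⅐)*34200²) = 1/(-12 + (⅐)*1169640000) = 1/(-12 + 1169640000/7) = 1/(1169639916/7) = 7/1169639916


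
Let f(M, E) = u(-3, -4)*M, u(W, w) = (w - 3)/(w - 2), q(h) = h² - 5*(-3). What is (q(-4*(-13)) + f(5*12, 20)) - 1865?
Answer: 924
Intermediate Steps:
q(h) = 15 + h² (q(h) = h² + 15 = 15 + h²)
u(W, w) = (-3 + w)/(-2 + w)
f(M, E) = 7*M/6 (f(M, E) = ((-3 - 4)/(-2 - 4))*M = (-7/(-6))*M = (-⅙*(-7))*M = 7*M/6)
(q(-4*(-13)) + f(5*12, 20)) - 1865 = ((15 + (-4*(-13))²) + 7*(5*12)/6) - 1865 = ((15 + 52²) + (7/6)*60) - 1865 = ((15 + 2704) + 70) - 1865 = (2719 + 70) - 1865 = 2789 - 1865 = 924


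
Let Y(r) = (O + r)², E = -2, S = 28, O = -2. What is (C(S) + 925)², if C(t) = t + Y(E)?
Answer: 938961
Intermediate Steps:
Y(r) = (-2 + r)²
C(t) = 16 + t (C(t) = t + (-2 - 2)² = t + (-4)² = t + 16 = 16 + t)
(C(S) + 925)² = ((16 + 28) + 925)² = (44 + 925)² = 969² = 938961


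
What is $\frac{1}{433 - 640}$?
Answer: $- \frac{1}{207} \approx -0.0048309$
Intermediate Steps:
$\frac{1}{433 - 640} = \frac{1}{-207} = - \frac{1}{207}$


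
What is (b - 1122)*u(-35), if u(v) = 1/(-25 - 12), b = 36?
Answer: 1086/37 ≈ 29.351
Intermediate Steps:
u(v) = -1/37 (u(v) = 1/(-37) = -1/37)
(b - 1122)*u(-35) = (36 - 1122)*(-1/37) = -1086*(-1/37) = 1086/37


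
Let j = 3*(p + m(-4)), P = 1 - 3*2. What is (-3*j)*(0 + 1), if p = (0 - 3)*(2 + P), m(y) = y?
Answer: -45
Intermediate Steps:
P = -5 (P = 1 - 6 = -5)
p = 9 (p = (0 - 3)*(2 - 5) = -3*(-3) = 9)
j = 15 (j = 3*(9 - 4) = 3*5 = 15)
(-3*j)*(0 + 1) = (-3*15)*(0 + 1) = -45*1 = -45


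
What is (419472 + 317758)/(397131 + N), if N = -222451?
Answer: 73723/17468 ≈ 4.2205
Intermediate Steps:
(419472 + 317758)/(397131 + N) = (419472 + 317758)/(397131 - 222451) = 737230/174680 = 737230*(1/174680) = 73723/17468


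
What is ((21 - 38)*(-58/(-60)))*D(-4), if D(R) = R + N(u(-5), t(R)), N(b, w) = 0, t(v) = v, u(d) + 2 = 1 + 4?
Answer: 986/15 ≈ 65.733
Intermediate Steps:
u(d) = 3 (u(d) = -2 + (1 + 4) = -2 + 5 = 3)
D(R) = R (D(R) = R + 0 = R)
((21 - 38)*(-58/(-60)))*D(-4) = ((21 - 38)*(-58/(-60)))*(-4) = -(-986)*(-1)/60*(-4) = -17*29/30*(-4) = -493/30*(-4) = 986/15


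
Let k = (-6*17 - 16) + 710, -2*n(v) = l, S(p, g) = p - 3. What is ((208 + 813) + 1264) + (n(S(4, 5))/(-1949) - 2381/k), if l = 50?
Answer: 2631825511/1153808 ≈ 2281.0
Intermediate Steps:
S(p, g) = -3 + p
n(v) = -25 (n(v) = -½*50 = -25)
k = 592 (k = (-102 - 16) + 710 = -118 + 710 = 592)
((208 + 813) + 1264) + (n(S(4, 5))/(-1949) - 2381/k) = ((208 + 813) + 1264) + (-25/(-1949) - 2381/592) = (1021 + 1264) + (-25*(-1/1949) - 2381*1/592) = 2285 + (25/1949 - 2381/592) = 2285 - 4625769/1153808 = 2631825511/1153808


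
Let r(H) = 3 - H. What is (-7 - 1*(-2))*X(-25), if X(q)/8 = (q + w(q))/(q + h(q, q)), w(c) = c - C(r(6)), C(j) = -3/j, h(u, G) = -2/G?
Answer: -51000/623 ≈ -81.862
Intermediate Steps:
w(c) = -1 + c (w(c) = c - (-3)/(3 - 1*6) = c - (-3)/(3 - 6) = c - (-3)/(-3) = c - (-3)*(-1)/3 = c - 1*1 = c - 1 = -1 + c)
X(q) = 8*(-1 + 2*q)/(q - 2/q) (X(q) = 8*((q + (-1 + q))/(q - 2/q)) = 8*((-1 + 2*q)/(q - 2/q)) = 8*(-1 + 2*q)/(q - 2/q))
(-7 - 1*(-2))*X(-25) = (-7 - 1*(-2))*(8*(-25)*(-1 + 2*(-25))/(-2 + (-25)²)) = (-7 + 2)*(8*(-25)*(-1 - 50)/(-2 + 625)) = -40*(-25)*(-51)/623 = -5*10200/623 = -51000/623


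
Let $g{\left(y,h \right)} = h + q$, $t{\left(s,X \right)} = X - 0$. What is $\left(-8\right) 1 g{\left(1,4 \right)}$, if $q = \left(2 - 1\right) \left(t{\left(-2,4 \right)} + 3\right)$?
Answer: $-88$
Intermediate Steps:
$t{\left(s,X \right)} = X$ ($t{\left(s,X \right)} = X + 0 = X$)
$q = 7$ ($q = \left(2 - 1\right) \left(4 + 3\right) = 1 \cdot 7 = 7$)
$g{\left(y,h \right)} = 7 + h$ ($g{\left(y,h \right)} = h + 7 = 7 + h$)
$\left(-8\right) 1 g{\left(1,4 \right)} = \left(-8\right) 1 \left(7 + 4\right) = \left(-8\right) 11 = -88$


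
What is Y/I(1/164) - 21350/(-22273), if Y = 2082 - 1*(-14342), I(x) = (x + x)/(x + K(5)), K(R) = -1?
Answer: -29813636438/22273 ≈ -1.3386e+6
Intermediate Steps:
I(x) = 2*x/(-1 + x) (I(x) = (x + x)/(x - 1) = (2*x)/(-1 + x) = 2*x/(-1 + x))
Y = 16424 (Y = 2082 + 14342 = 16424)
Y/I(1/164) - 21350/(-22273) = 16424/((2/(164*(-1 + 1/164)))) - 21350/(-22273) = 16424/((2*(1/164)/(-1 + 1/164))) - 21350*(-1/22273) = 16424/((2*(1/164)/(-163/164))) + 21350/22273 = 16424/((2*(1/164)*(-164/163))) + 21350/22273 = 16424/(-2/163) + 21350/22273 = 16424*(-163/2) + 21350/22273 = -1338556 + 21350/22273 = -29813636438/22273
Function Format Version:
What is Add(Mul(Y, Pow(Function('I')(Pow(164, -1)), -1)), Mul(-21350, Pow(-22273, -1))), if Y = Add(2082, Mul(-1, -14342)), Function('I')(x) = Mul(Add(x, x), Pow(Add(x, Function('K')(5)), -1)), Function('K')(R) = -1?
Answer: Rational(-29813636438, 22273) ≈ -1.3386e+6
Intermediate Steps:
Function('I')(x) = Mul(2, x, Pow(Add(-1, x), -1)) (Function('I')(x) = Mul(Add(x, x), Pow(Add(x, -1), -1)) = Mul(Mul(2, x), Pow(Add(-1, x), -1)) = Mul(2, x, Pow(Add(-1, x), -1)))
Y = 16424 (Y = Add(2082, 14342) = 16424)
Add(Mul(Y, Pow(Function('I')(Pow(164, -1)), -1)), Mul(-21350, Pow(-22273, -1))) = Add(Mul(16424, Pow(Mul(2, Pow(164, -1), Pow(Add(-1, Pow(164, -1)), -1)), -1)), Mul(-21350, Pow(-22273, -1))) = Add(Mul(16424, Pow(Mul(2, Rational(1, 164), Pow(Add(-1, Rational(1, 164)), -1)), -1)), Mul(-21350, Rational(-1, 22273))) = Add(Mul(16424, Pow(Mul(2, Rational(1, 164), Pow(Rational(-163, 164), -1)), -1)), Rational(21350, 22273)) = Add(Mul(16424, Pow(Mul(2, Rational(1, 164), Rational(-164, 163)), -1)), Rational(21350, 22273)) = Add(Mul(16424, Pow(Rational(-2, 163), -1)), Rational(21350, 22273)) = Add(Mul(16424, Rational(-163, 2)), Rational(21350, 22273)) = Add(-1338556, Rational(21350, 22273)) = Rational(-29813636438, 22273)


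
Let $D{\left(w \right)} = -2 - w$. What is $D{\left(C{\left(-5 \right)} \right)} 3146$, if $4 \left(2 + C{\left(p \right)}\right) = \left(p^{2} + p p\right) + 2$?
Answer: $-40898$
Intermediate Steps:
$C{\left(p \right)} = - \frac{3}{2} + \frac{p^{2}}{2}$ ($C{\left(p \right)} = -2 + \frac{\left(p^{2} + p p\right) + 2}{4} = -2 + \frac{\left(p^{2} + p^{2}\right) + 2}{4} = -2 + \frac{2 p^{2} + 2}{4} = -2 + \frac{2 + 2 p^{2}}{4} = -2 + \left(\frac{1}{2} + \frac{p^{2}}{2}\right) = - \frac{3}{2} + \frac{p^{2}}{2}$)
$D{\left(C{\left(-5 \right)} \right)} 3146 = \left(-2 - \left(- \frac{3}{2} + \frac{\left(-5\right)^{2}}{2}\right)\right) 3146 = \left(-2 - \left(- \frac{3}{2} + \frac{1}{2} \cdot 25\right)\right) 3146 = \left(-2 - \left(- \frac{3}{2} + \frac{25}{2}\right)\right) 3146 = \left(-2 - 11\right) 3146 = \left(-13\right) 3146 = -40898$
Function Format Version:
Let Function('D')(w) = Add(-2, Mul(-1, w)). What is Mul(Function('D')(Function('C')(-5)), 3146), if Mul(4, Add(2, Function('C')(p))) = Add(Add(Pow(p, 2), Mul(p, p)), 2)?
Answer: -40898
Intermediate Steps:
Function('C')(p) = Add(Rational(-3, 2), Mul(Rational(1, 2), Pow(p, 2))) (Function('C')(p) = Add(-2, Mul(Rational(1, 4), Add(Add(Pow(p, 2), Mul(p, p)), 2))) = Add(-2, Mul(Rational(1, 4), Add(Add(Pow(p, 2), Pow(p, 2)), 2))) = Add(-2, Mul(Rational(1, 4), Add(Mul(2, Pow(p, 2)), 2))) = Add(-2, Mul(Rational(1, 4), Add(2, Mul(2, Pow(p, 2))))) = Add(-2, Add(Rational(1, 2), Mul(Rational(1, 2), Pow(p, 2)))) = Add(Rational(-3, 2), Mul(Rational(1, 2), Pow(p, 2))))
Mul(Function('D')(Function('C')(-5)), 3146) = Mul(Add(-2, Mul(-1, Add(Rational(-3, 2), Mul(Rational(1, 2), Pow(-5, 2))))), 3146) = Mul(Add(-2, Mul(-1, Add(Rational(-3, 2), Mul(Rational(1, 2), 25)))), 3146) = Mul(Add(-2, Mul(-1, Add(Rational(-3, 2), Rational(25, 2)))), 3146) = Mul(Add(-2, Mul(-1, 11)), 3146) = Mul(Add(-2, -11), 3146) = Mul(-13, 3146) = -40898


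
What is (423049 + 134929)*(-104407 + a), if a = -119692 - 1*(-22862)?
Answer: -112285818786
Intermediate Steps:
a = -96830 (a = -119692 + 22862 = -96830)
(423049 + 134929)*(-104407 + a) = (423049 + 134929)*(-104407 - 96830) = 557978*(-201237) = -112285818786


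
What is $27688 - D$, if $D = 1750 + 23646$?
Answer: $2292$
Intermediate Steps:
$D = 25396$
$27688 - D = 27688 - 25396 = 2292$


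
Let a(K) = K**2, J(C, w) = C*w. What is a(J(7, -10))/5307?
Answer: 4900/5307 ≈ 0.92331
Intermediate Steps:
a(J(7, -10))/5307 = (7*(-10))**2/5307 = (-70)**2*(1/5307) = 4900*(1/5307) = 4900/5307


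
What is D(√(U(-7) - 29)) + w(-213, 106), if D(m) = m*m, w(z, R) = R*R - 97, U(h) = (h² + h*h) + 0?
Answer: 11208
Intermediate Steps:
U(h) = 2*h² (U(h) = (h² + h²) + 0 = 2*h² + 0 = 2*h²)
w(z, R) = -97 + R² (w(z, R) = R² - 97 = -97 + R²)
D(m) = m²
D(√(U(-7) - 29)) + w(-213, 106) = (√(2*(-7)² - 29))² + (-97 + 106²) = (√(2*49 - 29))² + (-97 + 11236) = (√(98 - 29))² + 11139 = (√69)² + 11139 = 69 + 11139 = 11208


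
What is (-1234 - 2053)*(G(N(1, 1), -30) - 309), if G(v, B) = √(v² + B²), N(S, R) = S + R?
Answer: 1015683 - 6574*√226 ≈ 9.1685e+5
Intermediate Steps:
N(S, R) = R + S
G(v, B) = √(B² + v²)
(-1234 - 2053)*(G(N(1, 1), -30) - 309) = (-1234 - 2053)*(√((-30)² + (1 + 1)²) - 309) = -3287*(√(900 + 2²) - 309) = -3287*(√(900 + 4) - 309) = -3287*(√904 - 309) = -3287*(2*√226 - 309) = -3287*(-309 + 2*√226) = 1015683 - 6574*√226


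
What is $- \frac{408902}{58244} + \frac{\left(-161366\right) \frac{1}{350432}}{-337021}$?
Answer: $- \frac{6036565028678205}{859848477035696} \approx -7.0205$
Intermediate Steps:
$- \frac{408902}{58244} + \frac{\left(-161366\right) \frac{1}{350432}}{-337021} = \left(-408902\right) \frac{1}{58244} + \left(-161366\right) \frac{1}{350432} \left(- \frac{1}{337021}\right) = - \frac{204451}{29122} - - \frac{80683}{59051471536} = - \frac{204451}{29122} + \frac{80683}{59051471536} = - \frac{6036565028678205}{859848477035696}$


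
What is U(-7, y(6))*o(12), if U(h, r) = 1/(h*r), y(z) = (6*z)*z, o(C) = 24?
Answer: -1/63 ≈ -0.015873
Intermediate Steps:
y(z) = 6*z²
U(h, r) = 1/(h*r)
U(-7, y(6))*o(12) = (1/((-7)*((6*6²))))*24 = -1/(7*(6*36))*24 = -⅐/216*24 = -⅐*1/216*24 = -1/1512*24 = -1/63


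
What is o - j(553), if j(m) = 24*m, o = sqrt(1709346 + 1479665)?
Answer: -13272 + sqrt(3189011) ≈ -11486.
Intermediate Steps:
o = sqrt(3189011) ≈ 1785.8
o - j(553) = sqrt(3189011) - 24*553 = sqrt(3189011) - 1*13272 = sqrt(3189011) - 13272 = -13272 + sqrt(3189011)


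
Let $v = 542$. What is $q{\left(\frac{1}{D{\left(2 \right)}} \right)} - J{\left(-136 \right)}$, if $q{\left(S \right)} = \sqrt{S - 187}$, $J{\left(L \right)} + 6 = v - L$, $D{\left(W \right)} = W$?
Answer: $-672 + \frac{i \sqrt{746}}{2} \approx -672.0 + 13.656 i$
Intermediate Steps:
$J{\left(L \right)} = 536 - L$ ($J{\left(L \right)} = -6 - \left(-542 + L\right) = 536 - L$)
$q{\left(S \right)} = \sqrt{-187 + S}$
$q{\left(\frac{1}{D{\left(2 \right)}} \right)} - J{\left(-136 \right)} = \sqrt{-187 + \frac{1}{2}} - \left(536 - -136\right) = \sqrt{-187 + \frac{1}{2}} - \left(536 + 136\right) = \sqrt{- \frac{373}{2}} - 672 = \frac{i \sqrt{746}}{2} - 672 = -672 + \frac{i \sqrt{746}}{2}$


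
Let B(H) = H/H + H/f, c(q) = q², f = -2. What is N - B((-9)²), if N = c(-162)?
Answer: 52567/2 ≈ 26284.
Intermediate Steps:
B(H) = 1 - H/2 (B(H) = H/H + H/(-2) = 1 + H*(-½) = 1 - H/2)
N = 26244 (N = (-162)² = 26244)
N - B((-9)²) = 26244 - (1 - ½*(-9)²) = 26244 - (1 - ½*81) = 26244 - (1 - 81/2) = 26244 - 1*(-79/2) = 26244 + 79/2 = 52567/2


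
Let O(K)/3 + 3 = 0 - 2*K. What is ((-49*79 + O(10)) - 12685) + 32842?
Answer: 16217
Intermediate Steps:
O(K) = -9 - 6*K (O(K) = -9 + 3*(0 - 2*K) = -9 + 3*(-2*K) = -9 - 6*K)
((-49*79 + O(10)) - 12685) + 32842 = ((-49*79 + (-9 - 6*10)) - 12685) + 32842 = ((-3871 + (-9 - 60)) - 12685) + 32842 = ((-3871 - 69) - 12685) + 32842 = (-3940 - 12685) + 32842 = -16625 + 32842 = 16217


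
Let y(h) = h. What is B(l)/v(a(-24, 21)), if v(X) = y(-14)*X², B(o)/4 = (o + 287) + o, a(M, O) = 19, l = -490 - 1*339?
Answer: 2742/2527 ≈ 1.0851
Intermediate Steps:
l = -829 (l = -490 - 339 = -829)
B(o) = 1148 + 8*o (B(o) = 4*((o + 287) + o) = 4*((287 + o) + o) = 4*(287 + 2*o) = 1148 + 8*o)
v(X) = -14*X²
B(l)/v(a(-24, 21)) = (1148 + 8*(-829))/((-14*19²)) = (1148 - 6632)/((-14*361)) = -5484/(-5054) = -5484*(-1/5054) = 2742/2527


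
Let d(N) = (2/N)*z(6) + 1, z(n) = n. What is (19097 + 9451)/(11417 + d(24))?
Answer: 57096/22837 ≈ 2.5002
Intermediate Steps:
d(N) = 1 + 12/N (d(N) = (2/N)*6 + 1 = 12/N + 1 = 1 + 12/N)
(19097 + 9451)/(11417 + d(24)) = (19097 + 9451)/(11417 + (12 + 24)/24) = 28548/(11417 + (1/24)*36) = 28548/(11417 + 3/2) = 28548/(22837/2) = 28548*(2/22837) = 57096/22837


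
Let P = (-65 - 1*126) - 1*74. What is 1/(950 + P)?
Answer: 1/685 ≈ 0.0014599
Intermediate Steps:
P = -265 (P = (-65 - 126) - 74 = -191 - 74 = -265)
1/(950 + P) = 1/(950 - 265) = 1/685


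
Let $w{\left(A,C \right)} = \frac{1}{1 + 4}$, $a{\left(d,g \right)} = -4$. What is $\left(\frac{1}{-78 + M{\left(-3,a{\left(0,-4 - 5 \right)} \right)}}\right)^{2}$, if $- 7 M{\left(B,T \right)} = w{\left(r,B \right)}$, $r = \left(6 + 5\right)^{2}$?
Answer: $\frac{1225}{7458361} \approx 0.00016425$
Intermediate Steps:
$r = 121$ ($r = 11^{2} = 121$)
$w{\left(A,C \right)} = \frac{1}{5}$
$M{\left(B,T \right)} = - \frac{1}{35}$ ($M{\left(B,T \right)} = \left(- \frac{1}{7}\right) \frac{1}{5} = - \frac{1}{35}$)
$\left(\frac{1}{-78 + M{\left(-3,a{\left(0,-4 - 5 \right)} \right)}}\right)^{2} = \left(\frac{1}{-78 - \frac{1}{35}}\right)^{2} = \left(\frac{1}{- \frac{2731}{35}}\right)^{2} = \left(- \frac{35}{2731}\right)^{2} = \frac{1225}{7458361}$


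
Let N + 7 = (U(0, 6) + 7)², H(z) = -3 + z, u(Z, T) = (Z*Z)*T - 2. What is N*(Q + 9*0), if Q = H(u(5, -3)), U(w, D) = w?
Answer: -3360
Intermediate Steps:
u(Z, T) = -2 + T*Z² (u(Z, T) = Z²*T - 2 = T*Z² - 2 = -2 + T*Z²)
Q = -80 (Q = -3 + (-2 - 3*5²) = -3 + (-2 - 3*25) = -3 + (-2 - 75) = -3 - 77 = -80)
N = 42 (N = -7 + (0 + 7)² = -7 + 7² = -7 + 49 = 42)
N*(Q + 9*0) = 42*(-80 + 9*0) = 42*(-80 + 0) = 42*(-80) = -3360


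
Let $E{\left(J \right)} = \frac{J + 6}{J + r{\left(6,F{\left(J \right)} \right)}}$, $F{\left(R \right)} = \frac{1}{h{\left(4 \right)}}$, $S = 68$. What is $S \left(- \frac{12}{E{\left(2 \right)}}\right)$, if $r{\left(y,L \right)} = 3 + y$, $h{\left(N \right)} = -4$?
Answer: $-1122$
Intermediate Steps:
$F{\left(R \right)} = - \frac{1}{4}$ ($F{\left(R \right)} = \frac{1}{-4} = - \frac{1}{4}$)
$E{\left(J \right)} = \frac{6 + J}{9 + J}$ ($E{\left(J \right)} = \frac{J + 6}{J + \left(3 + 6\right)} = \frac{6 + J}{J + 9} = \frac{6 + J}{9 + J}$)
$S \left(- \frac{12}{E{\left(2 \right)}}\right) = 68 \left(- \frac{12}{\frac{1}{9 + 2} \left(6 + 2\right)}\right) = 68 \left(- \frac{12}{\frac{1}{11} \cdot 8}\right) = 68 \left(- \frac{12}{\frac{8}{11}}\right) = 68 \left(\left(-12\right) \frac{11}{8}\right) = 68 \left(- \frac{33}{2}\right) = -1122$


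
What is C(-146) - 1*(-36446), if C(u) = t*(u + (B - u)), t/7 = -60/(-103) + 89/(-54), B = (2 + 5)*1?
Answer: 202422229/5562 ≈ 36394.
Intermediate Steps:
B = 7 (B = 7*1 = 7)
t = -41489/5562 (t = 7*(-60/(-103) + 89/(-54)) = 7*(-60*(-1/103) + 89*(-1/54)) = 7*(60/103 - 89/54) = 7*(-5927/5562) = -41489/5562 ≈ -7.4594)
C(u) = -290423/5562 (C(u) = -41489*(u + (7 - u))/5562 = -41489/5562*7 = -290423/5562)
C(-146) - 1*(-36446) = -290423/5562 - 1*(-36446) = -290423/5562 + 36446 = 202422229/5562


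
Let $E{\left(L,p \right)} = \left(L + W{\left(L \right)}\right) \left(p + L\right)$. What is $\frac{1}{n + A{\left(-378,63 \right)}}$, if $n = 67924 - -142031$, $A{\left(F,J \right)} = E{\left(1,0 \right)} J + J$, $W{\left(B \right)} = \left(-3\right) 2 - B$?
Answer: $\frac{1}{209640} \approx 4.7701 \cdot 10^{-6}$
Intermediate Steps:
$W{\left(B \right)} = -6 - B$
$E{\left(L,p \right)} = - 6 L - 6 p$ ($E{\left(L,p \right)} = \left(L - \left(6 + L\right)\right) \left(p + L\right) = - 6 \left(L + p\right) = - 6 L - 6 p$)
$A{\left(F,J \right)} = - 5 J$ ($A{\left(F,J \right)} = \left(\left(-6\right) 1 - 0\right) J + J = \left(-6 + 0\right) J + J = - 6 J + J = - 5 J$)
$n = 209955$ ($n = 67924 + 142031 = 209955$)
$\frac{1}{n + A{\left(-378,63 \right)}} = \frac{1}{209955 - 315} = \frac{1}{209640}$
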